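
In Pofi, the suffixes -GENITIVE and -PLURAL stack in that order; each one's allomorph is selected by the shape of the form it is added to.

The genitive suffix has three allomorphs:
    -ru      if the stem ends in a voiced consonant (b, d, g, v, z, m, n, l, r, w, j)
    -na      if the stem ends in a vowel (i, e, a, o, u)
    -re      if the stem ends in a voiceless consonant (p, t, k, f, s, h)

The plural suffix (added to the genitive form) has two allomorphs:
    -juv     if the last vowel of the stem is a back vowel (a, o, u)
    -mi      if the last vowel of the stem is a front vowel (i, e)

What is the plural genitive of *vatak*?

Since the final sound of *vatak* is /k/ (a voiceless consonant), it takes -re, giving *vatakre*.
Since the last vowel of the genitive form *vatakre* is /e/ (a front vowel), it takes -mi, giving *vatakremi*.

vatakremi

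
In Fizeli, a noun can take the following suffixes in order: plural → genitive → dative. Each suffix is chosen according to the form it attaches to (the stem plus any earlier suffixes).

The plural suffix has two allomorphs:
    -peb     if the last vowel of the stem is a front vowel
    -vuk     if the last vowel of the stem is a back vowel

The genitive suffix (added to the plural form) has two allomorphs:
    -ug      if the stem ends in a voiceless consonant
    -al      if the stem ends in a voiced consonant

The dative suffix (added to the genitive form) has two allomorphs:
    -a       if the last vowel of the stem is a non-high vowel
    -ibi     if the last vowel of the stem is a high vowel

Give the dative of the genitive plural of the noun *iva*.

ivavukugibi

*iva* — last vowel /a/ (a back vowel) → -vuk → *ivavuk*.
The plural form *ivavuk*: final consonant = /k/, voiceless → -ug → *ivavukug*.
The last vowel of the genitive form *ivavukug* is /u/, which is a high vowel, so the dative suffix is -ibi, giving *ivavukugibi*.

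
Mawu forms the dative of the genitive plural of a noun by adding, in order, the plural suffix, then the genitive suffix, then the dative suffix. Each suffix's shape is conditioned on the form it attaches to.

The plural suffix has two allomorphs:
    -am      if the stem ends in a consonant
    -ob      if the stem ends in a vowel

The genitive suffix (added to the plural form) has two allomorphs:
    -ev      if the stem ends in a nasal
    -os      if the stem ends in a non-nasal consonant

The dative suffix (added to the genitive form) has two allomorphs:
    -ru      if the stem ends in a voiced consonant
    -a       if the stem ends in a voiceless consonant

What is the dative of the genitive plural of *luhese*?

luheseobosa

*luhese* — final sound /e/ (a vowel) → -ob → *luheseob*.
The plural form *luheseob*: final consonant = /b/, non-nasal → -os → *luheseobos*.
Since the final consonant of the genitive form *luheseobos* is /s/ (voiceless), it takes -a, giving *luheseobosa*.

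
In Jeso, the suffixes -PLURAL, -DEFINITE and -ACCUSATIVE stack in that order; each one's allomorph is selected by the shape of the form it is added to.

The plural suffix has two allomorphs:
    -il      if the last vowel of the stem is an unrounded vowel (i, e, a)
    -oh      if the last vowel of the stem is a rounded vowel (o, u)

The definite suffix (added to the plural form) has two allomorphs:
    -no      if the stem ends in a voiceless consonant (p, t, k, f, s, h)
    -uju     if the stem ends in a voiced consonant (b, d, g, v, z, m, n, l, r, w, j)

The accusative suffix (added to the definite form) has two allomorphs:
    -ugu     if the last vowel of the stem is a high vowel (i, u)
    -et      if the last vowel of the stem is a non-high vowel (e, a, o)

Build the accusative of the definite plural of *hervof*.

*hervof* — last vowel /o/ (a rounded vowel) → -oh → *hervofoh*.
The plural form *hervofoh* — final consonant /h/ (voiceless) → -no → *hervofohno*.
The definite form *hervofohno* — last vowel /o/ (a non-high vowel) → -et → *hervofohnoet*.

hervofohnoet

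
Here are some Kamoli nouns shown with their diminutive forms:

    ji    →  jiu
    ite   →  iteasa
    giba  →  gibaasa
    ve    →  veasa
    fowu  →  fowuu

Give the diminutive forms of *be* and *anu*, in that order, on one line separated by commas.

beasa, anuu

The pattern is height harmony: -u when the last vowel of the stem is a high vowel (*ji*, *fowu*); -asa when the last vowel of the stem is a non-high vowel (*ite*, *giba*, *ve*).
*be*: last vowel = /e/, a non-high vowel → -asa → *beasa*.
*anu*: last vowel = /u/, a high vowel → -u → *anuu*.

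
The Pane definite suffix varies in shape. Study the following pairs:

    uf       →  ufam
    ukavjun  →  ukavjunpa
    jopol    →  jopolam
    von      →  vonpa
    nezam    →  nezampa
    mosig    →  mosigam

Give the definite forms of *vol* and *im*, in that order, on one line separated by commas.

volam, impa

Looking at the final consonant of each stem: -pa when the stem ends in a nasal (*ukavjun*, *von*, *nezam*); -am when the stem ends in a non-nasal consonant (*uf*, *jopol*, *mosig*).
*vol* — final consonant /l/ (non-nasal) → -am → *volam*.
*im*: final consonant = /m/, a nasal → -pa → *impa*.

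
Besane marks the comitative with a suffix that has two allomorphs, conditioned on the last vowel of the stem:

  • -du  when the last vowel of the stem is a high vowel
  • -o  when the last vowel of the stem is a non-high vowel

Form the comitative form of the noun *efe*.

efeo

Since the last vowel of *efe* is /e/ (a non-high vowel), it takes -o, giving *efeo*.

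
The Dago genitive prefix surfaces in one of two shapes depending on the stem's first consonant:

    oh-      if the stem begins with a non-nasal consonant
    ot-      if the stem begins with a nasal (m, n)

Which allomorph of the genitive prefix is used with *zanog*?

*zanog* — first consonant /z/ (non-nasal) → oh-.

oh-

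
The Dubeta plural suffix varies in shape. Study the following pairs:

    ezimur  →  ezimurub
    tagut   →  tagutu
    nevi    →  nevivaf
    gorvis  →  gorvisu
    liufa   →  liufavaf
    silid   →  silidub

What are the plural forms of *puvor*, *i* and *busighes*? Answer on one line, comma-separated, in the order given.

Looking at the final sound of each stem: -u when the stem ends in a voiceless consonant (*tagut*, *gorvis*); -ub when the stem ends in a voiced consonant (*ezimur*, *silid*); -vaf when the stem ends in a vowel (*nevi*, *liufa*).
Since the final sound of *puvor* is /r/ (a voiced consonant), it takes -ub, giving *puvorub*.
*i* — final sound /i/ (a vowel) → -vaf → *ivaf*.
*busighes* — final sound /s/ (a voiceless consonant) → -u → *busighesu*.

puvorub, ivaf, busighesu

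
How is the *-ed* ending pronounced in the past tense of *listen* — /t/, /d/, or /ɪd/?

/d/

The stem *listen* ends in a voiced sound other than /d/.
The -ed suffix is realized as /ɪd/ after /t, d/; as /t/ after other voiceless consonants; and as /d/ after other voiced sounds.
So -ed on *listen* is pronounced /d/.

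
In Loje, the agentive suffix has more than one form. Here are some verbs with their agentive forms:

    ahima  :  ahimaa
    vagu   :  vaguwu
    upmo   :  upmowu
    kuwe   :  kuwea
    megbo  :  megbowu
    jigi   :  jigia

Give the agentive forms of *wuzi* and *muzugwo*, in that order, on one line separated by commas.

wuzia, muzugwowu

Looking at the last vowel of each stem: -wu when the last vowel of the stem is a rounded vowel (*vagu*, *upmo*, *megbo*); -a when the last vowel of the stem is an unrounded vowel (*ahima*, *kuwe*, *jigi*).
Since the last vowel of *wuzi* is /i/ (an unrounded vowel), it takes -a, giving *wuzia*.
*muzugwo* — last vowel /o/ (a rounded vowel) → -wu → *muzugwowu*.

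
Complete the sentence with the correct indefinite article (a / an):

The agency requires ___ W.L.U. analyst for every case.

The indefinite article is chosen by the initial *sound* of the following word, not its spelling.
The initialism *W.L.U.* is read letter by letter; the first letter, W, is pronounced /ˈdʌbəl.juː/, which begins with a consonant sound.
So the article is *a*: The agency requires a W.L.U. analyst for every case.

a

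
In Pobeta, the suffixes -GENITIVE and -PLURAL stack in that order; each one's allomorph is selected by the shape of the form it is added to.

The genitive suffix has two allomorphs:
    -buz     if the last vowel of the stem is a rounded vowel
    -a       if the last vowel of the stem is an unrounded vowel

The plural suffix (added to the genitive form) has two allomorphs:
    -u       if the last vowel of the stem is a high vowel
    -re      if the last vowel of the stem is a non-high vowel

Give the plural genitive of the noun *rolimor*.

The last vowel of *rolimor* is /o/, which is a rounded vowel, so the genitive suffix is -buz, giving *rolimorbuz*.
Since the last vowel of the genitive form *rolimorbuz* is /u/ (a high vowel), it takes -u, giving *rolimorbuzu*.

rolimorbuzu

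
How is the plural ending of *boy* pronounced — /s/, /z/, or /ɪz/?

The stem *boy* ends in a voiced non-sibilant sound.
The plural suffix surfaces as /ɪz/ after sibilants, /s/ after other voiceless consonants, and /z/ after other voiced sounds.
So the plural -s on *boy* is pronounced /z/.

/z/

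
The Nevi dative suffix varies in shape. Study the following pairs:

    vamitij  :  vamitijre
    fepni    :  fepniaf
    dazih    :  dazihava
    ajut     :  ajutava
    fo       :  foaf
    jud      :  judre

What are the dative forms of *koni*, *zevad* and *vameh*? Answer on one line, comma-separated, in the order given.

The pattern is voicing of the final sound: -ava when the stem ends in a voiceless consonant (*dazih*, *ajut*); -re when the stem ends in a voiced consonant (*vamitij*, *jud*); -af when the stem ends in a vowel (*fepni*, *fo*).
*koni* — final sound /i/ (a vowel) → -af → *koniaf*.
*zevad*: final sound = /d/, a voiced consonant → -re → *zevadre*.
*vameh*: final sound = /h/, a voiceless consonant → -ava → *vamehava*.

koniaf, zevadre, vamehava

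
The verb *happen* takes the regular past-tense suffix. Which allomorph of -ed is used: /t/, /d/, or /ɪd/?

The stem *happen* ends in a voiced sound other than /d/.
The -ed suffix is realized as /ɪd/ after /t, d/; as /t/ after other voiceless consonants; and as /d/ after other voiced sounds.
So -ed on *happen* is pronounced /d/.

/d/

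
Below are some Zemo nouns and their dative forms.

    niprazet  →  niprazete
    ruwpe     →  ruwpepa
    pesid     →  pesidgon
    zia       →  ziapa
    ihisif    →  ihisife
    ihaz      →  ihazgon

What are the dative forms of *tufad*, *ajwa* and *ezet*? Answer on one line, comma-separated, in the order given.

Looking at the final sound of each stem: -e when the stem ends in a voiceless consonant (*niprazet*, *ihisif*); -gon when the stem ends in a voiced consonant (*pesid*, *ihaz*); -pa when the stem ends in a vowel (*ruwpe*, *zia*).
The final sound of *tufad* is /d/, which is a voiced consonant, so the suffix is -gon, giving *tufadgon*.
*ajwa* — final sound /a/ (a vowel) → -pa → *ajwapa*.
*ezet* — final sound /t/ (a voiceless consonant) → -e → *ezete*.

tufadgon, ajwapa, ezete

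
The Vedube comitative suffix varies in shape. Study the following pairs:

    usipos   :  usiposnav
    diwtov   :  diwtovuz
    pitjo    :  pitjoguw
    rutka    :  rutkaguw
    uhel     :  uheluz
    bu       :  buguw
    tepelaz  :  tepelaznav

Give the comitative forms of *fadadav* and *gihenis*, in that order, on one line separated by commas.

Looking at the final sound of each stem: -nav when the stem ends in a sibilant (*usipos*, *tepelaz*); -uz when the stem ends in a non-sibilant consonant (*diwtov*, *uhel*); -guw when the stem ends in a vowel (*pitjo*, *rutka*, *bu*).
*fadadav* — final sound /v/ (a non-sibilant consonant) → -uz → *fadadavuz*.
*gihenis*: final sound = /s/, a sibilant → -nav → *gihenisnav*.

fadadavuz, gihenisnav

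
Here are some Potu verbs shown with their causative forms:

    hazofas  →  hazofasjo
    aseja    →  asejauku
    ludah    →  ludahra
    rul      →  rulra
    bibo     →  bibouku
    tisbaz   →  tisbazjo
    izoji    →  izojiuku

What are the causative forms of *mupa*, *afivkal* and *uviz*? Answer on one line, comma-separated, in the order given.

mupauku, afivkalra, uvizjo

The alternation tracks the final sound of the stem — -jo when the stem ends in a sibilant (*hazofas*, *tisbaz*); -ra when the stem ends in a non-sibilant consonant (*ludah*, *rul*); -uku when the stem ends in a vowel (*aseja*, *bibo*, *izoji*).
*mupa*: final sound = /a/, a vowel → -uku → *mupauku*.
*afivkal*: final sound = /l/, a non-sibilant consonant → -ra → *afivkalra*.
The final sound of *uviz* is /z/, which is a sibilant, so the suffix is -jo, giving *uvizjo*.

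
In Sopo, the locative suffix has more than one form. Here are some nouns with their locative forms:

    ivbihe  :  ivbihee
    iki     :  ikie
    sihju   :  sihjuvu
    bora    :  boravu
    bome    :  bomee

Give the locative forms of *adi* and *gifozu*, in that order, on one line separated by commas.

adie, gifozuvu

Looking at the last vowel of each stem: -e when the last vowel of the stem is a front vowel (*ivbihe*, *iki*, *bome*); -vu when the last vowel of the stem is a back vowel (*sihju*, *bora*).
*adi*: last vowel = /i/, a front vowel → -e → *adie*.
The last vowel of *gifozu* is /u/, which is a back vowel, so the suffix is -vu, giving *gifozuvu*.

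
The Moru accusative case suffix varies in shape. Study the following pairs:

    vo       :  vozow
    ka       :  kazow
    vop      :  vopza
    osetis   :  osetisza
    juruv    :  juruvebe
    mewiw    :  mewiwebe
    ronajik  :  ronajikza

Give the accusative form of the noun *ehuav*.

ehuavebe

The pattern is voicing of the final sound: -za when the stem ends in a voiceless consonant (*vop*, *osetis*, *ronajik*); -ebe when the stem ends in a voiced consonant (*juruv*, *mewiw*); -zow when the stem ends in a vowel (*vo*, *ka*).
Since the final sound of *ehuav* is /v/ (a voiced consonant), it takes -ebe, giving *ehuavebe*.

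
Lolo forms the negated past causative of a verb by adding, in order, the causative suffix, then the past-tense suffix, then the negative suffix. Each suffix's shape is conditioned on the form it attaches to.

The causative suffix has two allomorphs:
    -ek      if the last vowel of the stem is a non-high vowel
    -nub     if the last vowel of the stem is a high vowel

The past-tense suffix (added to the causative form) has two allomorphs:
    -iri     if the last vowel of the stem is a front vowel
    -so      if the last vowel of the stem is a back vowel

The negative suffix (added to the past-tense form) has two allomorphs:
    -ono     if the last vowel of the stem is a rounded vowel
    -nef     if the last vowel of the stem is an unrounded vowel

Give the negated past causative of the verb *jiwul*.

*jiwul*: last vowel = /u/, a high vowel → -nub → *jiwulnub*.
Since the last vowel of the causative form *jiwulnub* is /u/ (a back vowel), it takes -so, giving *jiwulnubso*.
Since the last vowel of the past-tense form *jiwulnubso* is /o/ (a rounded vowel), it takes -ono, giving *jiwulnubsoono*.

jiwulnubsoono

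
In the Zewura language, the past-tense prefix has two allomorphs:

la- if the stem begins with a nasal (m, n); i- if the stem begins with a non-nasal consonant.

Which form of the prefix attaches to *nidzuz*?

*nidzuz* — first consonant /n/ (a nasal) → la-.

la-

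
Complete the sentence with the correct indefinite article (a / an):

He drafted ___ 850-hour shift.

The indefinite article is chosen by the initial *sound* of the following word, not its spelling.
The number *850* is spoken "eight hundred …", beginning with /eɪt/ — a vowel sound.
So the article is *an*: He drafted an 850-hour shift.

an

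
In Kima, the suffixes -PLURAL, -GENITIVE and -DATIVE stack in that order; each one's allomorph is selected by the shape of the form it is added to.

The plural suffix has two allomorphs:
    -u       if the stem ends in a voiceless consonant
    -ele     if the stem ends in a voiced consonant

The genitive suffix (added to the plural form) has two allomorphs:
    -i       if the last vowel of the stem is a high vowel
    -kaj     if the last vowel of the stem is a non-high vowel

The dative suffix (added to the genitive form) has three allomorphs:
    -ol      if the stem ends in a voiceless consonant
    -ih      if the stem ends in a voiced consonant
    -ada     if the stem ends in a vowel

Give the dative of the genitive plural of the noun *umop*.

Since the final consonant of *umop* is /p/ (voiceless), it takes -u, giving *umopu*.
The plural form *umopu* — last vowel /u/ (a high vowel) → -i → *umopui*.
The final sound of the genitive form *umopui* is /i/, which is a vowel, so the dative suffix is -ada, giving *umopuiada*.

umopuiada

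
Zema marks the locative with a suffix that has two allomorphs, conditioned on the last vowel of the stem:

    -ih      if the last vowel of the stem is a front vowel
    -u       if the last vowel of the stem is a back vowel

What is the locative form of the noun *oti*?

otiih

*oti* — last vowel /i/ (a front vowel) → -ih → *otiih*.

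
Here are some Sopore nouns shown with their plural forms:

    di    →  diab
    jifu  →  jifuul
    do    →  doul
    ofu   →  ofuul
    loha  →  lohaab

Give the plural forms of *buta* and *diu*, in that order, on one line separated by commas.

butaab, diuul

The pattern is rounding harmony: -ul when the last vowel of the stem is a rounded vowel (*jifu*, *do*, *ofu*); -ab when the last vowel of the stem is an unrounded vowel (*di*, *loha*).
The last vowel of *buta* is /a/, which is an unrounded vowel, so the suffix is -ab, giving *butaab*.
The last vowel of *diu* is /u/, which is a rounded vowel, so the suffix is -ul, giving *diuul*.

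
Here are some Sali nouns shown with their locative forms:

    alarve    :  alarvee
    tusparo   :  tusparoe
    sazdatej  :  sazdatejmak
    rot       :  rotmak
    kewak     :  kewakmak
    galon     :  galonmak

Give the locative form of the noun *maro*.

maroe

The suffix is conditioned by the final sound: -mak when the stem ends in a consonant (*sazdatej*, *rot*, *kewak*, *galon*); -e when the stem ends in a vowel (*alarve*, *tusparo*).
The final sound of *maro* is /o/, which is a vowel, so the suffix is -e, giving *maroe*.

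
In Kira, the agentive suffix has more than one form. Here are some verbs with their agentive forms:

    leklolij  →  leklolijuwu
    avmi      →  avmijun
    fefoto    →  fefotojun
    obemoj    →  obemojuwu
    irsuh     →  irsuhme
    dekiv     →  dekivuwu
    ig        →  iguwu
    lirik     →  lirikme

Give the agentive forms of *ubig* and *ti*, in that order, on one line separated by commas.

ubiguwu, tijun

The suffix is conditioned by the final sound: -me when the stem ends in a voiceless consonant (*irsuh*, *lirik*); -uwu when the stem ends in a voiced consonant (*leklolij*, *obemoj*, *dekiv*, *ig*); -jun when the stem ends in a vowel (*avmi*, *fefoto*).
*ubig*: final sound = /g/, a voiced consonant → -uwu → *ubiguwu*.
*ti* — final sound /i/ (a vowel) → -jun → *tijun*.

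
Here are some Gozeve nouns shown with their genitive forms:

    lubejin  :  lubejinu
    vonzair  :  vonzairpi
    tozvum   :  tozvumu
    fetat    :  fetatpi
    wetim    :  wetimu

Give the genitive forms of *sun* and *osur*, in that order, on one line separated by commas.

sunu, osurpi

Looking at the final consonant of each stem: -u when the stem ends in a nasal (*lubejin*, *tozvum*, *wetim*); -pi when the stem ends in a non-nasal consonant (*vonzair*, *fetat*).
Since the final consonant of *sun* is /n/ (a nasal), it takes -u, giving *sunu*.
*osur* — final consonant /r/ (non-nasal) → -pi → *osurpi*.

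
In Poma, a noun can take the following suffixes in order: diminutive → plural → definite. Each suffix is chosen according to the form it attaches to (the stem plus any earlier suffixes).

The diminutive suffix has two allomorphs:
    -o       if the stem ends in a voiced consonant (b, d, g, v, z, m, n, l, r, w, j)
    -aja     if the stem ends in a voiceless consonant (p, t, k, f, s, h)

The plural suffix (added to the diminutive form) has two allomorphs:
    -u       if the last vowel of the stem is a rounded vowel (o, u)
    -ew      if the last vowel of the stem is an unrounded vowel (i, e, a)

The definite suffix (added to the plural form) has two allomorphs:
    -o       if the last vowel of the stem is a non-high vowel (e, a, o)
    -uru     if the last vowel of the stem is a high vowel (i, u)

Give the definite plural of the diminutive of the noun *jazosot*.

jazosotajaewo

The final consonant of *jazosot* is /t/, which is voiceless, so the diminutive suffix is -aja, giving *jazosotaja*.
The diminutive form *jazosotaja*: last vowel = /a/, an unrounded vowel → -ew → *jazosotajaew*.
The last vowel of the plural form *jazosotajaew* is /e/, which is a non-high vowel, so the definite suffix is -o, giving *jazosotajaewo*.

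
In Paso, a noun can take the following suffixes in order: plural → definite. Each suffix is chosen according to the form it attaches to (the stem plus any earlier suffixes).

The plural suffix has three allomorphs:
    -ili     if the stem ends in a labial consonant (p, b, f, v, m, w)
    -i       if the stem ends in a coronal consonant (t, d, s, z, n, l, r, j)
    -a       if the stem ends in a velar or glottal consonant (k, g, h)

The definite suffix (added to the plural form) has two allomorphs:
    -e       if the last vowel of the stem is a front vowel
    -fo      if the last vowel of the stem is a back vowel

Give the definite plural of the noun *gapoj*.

gapojie

*gapoj* — final consonant /j/ (coronal) → -i → *gapoji*.
The plural form *gapoji* — last vowel /i/ (a front vowel) → -e → *gapojie*.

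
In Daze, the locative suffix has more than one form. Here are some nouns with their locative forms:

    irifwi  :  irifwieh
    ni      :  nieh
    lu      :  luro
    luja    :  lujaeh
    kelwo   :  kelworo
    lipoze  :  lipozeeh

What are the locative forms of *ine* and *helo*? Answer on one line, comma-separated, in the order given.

ineeh, heloro

The alternation tracks the last vowel of the stem — -ro when the last vowel of the stem is a rounded vowel (*lu*, *kelwo*); -eh when the last vowel of the stem is an unrounded vowel (*irifwi*, *ni*, *luja*, *lipoze*).
*ine*: last vowel = /e/, an unrounded vowel → -eh → *ineeh*.
*helo* — last vowel /o/ (a rounded vowel) → -ro → *heloro*.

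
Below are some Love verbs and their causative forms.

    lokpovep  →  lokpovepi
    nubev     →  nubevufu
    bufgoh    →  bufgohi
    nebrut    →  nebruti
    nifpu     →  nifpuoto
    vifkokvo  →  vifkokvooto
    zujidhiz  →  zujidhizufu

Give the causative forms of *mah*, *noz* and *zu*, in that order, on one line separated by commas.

mahi, nozufu, zuoto

Looking at the final sound of each stem: -i when the stem ends in a voiceless consonant (*lokpovep*, *bufgoh*, *nebrut*); -ufu when the stem ends in a voiced consonant (*nubev*, *zujidhiz*); -oto when the stem ends in a vowel (*nifpu*, *vifkokvo*).
The final sound of *mah* is /h/, which is a voiceless consonant, so the suffix is -i, giving *mahi*.
Since the final sound of *noz* is /z/ (a voiced consonant), it takes -ufu, giving *nozufu*.
The final sound of *zu* is /u/, which is a vowel, so the suffix is -oto, giving *zuoto*.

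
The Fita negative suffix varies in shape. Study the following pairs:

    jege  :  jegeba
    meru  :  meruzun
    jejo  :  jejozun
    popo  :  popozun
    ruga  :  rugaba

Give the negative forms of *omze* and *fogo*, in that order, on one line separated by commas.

omzeba, fogozun

Looking at the last vowel of each stem: -zun when the last vowel of the stem is a rounded vowel (*meru*, *jejo*, *popo*); -ba when the last vowel of the stem is an unrounded vowel (*jege*, *ruga*).
*omze*: last vowel = /e/, an unrounded vowel → -ba → *omzeba*.
The last vowel of *fogo* is /o/, which is a rounded vowel, so the suffix is -zun, giving *fogozun*.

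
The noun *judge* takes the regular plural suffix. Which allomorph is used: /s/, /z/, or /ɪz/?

The stem *judge* ends in a sibilant (/s, z, ʃ, ʒ, tʃ, dʒ/).
The plural suffix surfaces as /ɪz/ after sibilants, /s/ after other voiceless consonants, and /z/ after other voiced sounds.
So the plural -s on *judge* is pronounced /ɪz/.

/ɪz/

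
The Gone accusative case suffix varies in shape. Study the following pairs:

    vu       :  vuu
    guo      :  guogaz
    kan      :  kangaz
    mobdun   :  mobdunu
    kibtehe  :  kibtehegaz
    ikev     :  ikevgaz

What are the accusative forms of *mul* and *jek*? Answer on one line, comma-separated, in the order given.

The pattern is height harmony: -u when the last vowel of the stem is a high vowel (*vu*, *mobdun*); -gaz when the last vowel of the stem is a non-high vowel (*guo*, *kan*, *kibtehe*, *ikev*).
*mul*: last vowel = /u/, a high vowel → -u → *mulu*.
Since the last vowel of *jek* is /e/ (a non-high vowel), it takes -gaz, giving *jekgaz*.

mulu, jekgaz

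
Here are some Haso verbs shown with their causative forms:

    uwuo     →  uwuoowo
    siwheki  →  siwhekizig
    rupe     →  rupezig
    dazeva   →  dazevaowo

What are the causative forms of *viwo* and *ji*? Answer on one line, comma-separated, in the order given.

The suffix is conditioned by the last vowel: -zig when the last vowel of the stem is a front vowel (*siwheki*, *rupe*); -owo when the last vowel of the stem is a back vowel (*uwuo*, *dazeva*).
*viwo* — last vowel /o/ (a back vowel) → -owo → *viwoowo*.
*ji*: last vowel = /i/, a front vowel → -zig → *jizig*.

viwoowo, jizig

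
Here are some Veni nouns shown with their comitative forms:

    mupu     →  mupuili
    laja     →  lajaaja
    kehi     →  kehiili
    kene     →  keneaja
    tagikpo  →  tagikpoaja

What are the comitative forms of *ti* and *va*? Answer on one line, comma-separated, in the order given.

tiili, vaaja

The alternation tracks the last vowel of the stem — -ili when the last vowel of the stem is a high vowel (*mupu*, *kehi*); -aja when the last vowel of the stem is a non-high vowel (*laja*, *kene*, *tagikpo*).
*ti* — last vowel /i/ (a high vowel) → -ili → *tiili*.
The last vowel of *va* is /a/, which is a non-high vowel, so the suffix is -aja, giving *vaaja*.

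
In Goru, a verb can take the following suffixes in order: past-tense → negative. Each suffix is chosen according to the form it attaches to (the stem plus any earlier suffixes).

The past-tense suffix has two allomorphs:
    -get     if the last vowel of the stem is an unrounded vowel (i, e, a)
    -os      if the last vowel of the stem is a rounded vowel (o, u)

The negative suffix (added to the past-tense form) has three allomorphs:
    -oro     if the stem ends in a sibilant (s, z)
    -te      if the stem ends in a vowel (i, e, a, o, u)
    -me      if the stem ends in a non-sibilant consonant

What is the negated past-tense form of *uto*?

*uto* — last vowel /o/ (a rounded vowel) → -os → *utoos*.
The final sound of the past-tense form *utoos* is /s/, which is a sibilant, so the negative suffix is -oro, giving *utoosoro*.

utoosoro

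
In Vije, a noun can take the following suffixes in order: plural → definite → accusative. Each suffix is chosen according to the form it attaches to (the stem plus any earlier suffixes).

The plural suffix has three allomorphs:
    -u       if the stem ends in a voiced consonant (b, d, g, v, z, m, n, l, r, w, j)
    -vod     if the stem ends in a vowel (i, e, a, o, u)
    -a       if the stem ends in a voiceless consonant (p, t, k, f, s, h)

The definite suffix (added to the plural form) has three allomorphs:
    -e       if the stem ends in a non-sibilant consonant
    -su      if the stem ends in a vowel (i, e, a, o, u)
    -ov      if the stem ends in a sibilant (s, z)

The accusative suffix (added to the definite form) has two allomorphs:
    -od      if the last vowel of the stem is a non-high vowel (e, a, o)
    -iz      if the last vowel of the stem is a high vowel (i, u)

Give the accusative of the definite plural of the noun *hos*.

The final sound of *hos* is /s/, which is a voiceless consonant, so the plural suffix is -a, giving *hosa*.
The final sound of the plural form *hosa* is /a/, which is a vowel, so the definite suffix is -su, giving *hosasu*.
The definite form *hosasu* — last vowel /u/ (a high vowel) → -iz → *hosasuiz*.

hosasuiz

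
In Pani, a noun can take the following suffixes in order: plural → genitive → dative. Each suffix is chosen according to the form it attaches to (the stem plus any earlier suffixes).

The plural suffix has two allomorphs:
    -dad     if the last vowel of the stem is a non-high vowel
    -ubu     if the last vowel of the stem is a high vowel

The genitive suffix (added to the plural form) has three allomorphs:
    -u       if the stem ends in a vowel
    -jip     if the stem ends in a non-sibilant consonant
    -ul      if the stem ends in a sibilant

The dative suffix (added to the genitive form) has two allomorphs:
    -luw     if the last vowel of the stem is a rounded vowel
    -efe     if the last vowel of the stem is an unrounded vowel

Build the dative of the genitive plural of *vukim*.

*vukim* — last vowel /i/ (a high vowel) → -ubu → *vukimubu*.
The plural form *vukimubu*: final sound = /u/, a vowel → -u → *vukimubuu*.
The genitive form *vukimubuu* — last vowel /u/ (a rounded vowel) → -luw → *vukimubuuluw*.

vukimubuuluw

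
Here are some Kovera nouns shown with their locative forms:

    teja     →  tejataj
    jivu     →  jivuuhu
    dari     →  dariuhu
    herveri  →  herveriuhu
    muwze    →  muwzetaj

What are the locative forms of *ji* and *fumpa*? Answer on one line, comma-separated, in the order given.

jiuhu, fumpataj

Looking at the last vowel of each stem: -uhu when the last vowel of the stem is a high vowel (*jivu*, *dari*, *herveri*); -taj when the last vowel of the stem is a non-high vowel (*teja*, *muwze*).
The last vowel of *ji* is /i/, which is a high vowel, so the suffix is -uhu, giving *jiuhu*.
The last vowel of *fumpa* is /a/, which is a non-high vowel, so the suffix is -taj, giving *fumpataj*.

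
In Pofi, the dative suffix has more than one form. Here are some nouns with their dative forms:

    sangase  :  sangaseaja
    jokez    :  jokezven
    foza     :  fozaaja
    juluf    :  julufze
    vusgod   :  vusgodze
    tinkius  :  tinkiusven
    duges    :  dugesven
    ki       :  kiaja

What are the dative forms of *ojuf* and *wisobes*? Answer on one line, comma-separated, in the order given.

ojufze, wisobesven

The pattern is sibilance of the final sound: -ven when the stem ends in a sibilant (*jokez*, *tinkius*, *duges*); -ze when the stem ends in a non-sibilant consonant (*juluf*, *vusgod*); -aja when the stem ends in a vowel (*sangase*, *foza*, *ki*).
*ojuf* — final sound /f/ (a non-sibilant consonant) → -ze → *ojufze*.
Since the final sound of *wisobes* is /s/ (a sibilant), it takes -ven, giving *wisobesven*.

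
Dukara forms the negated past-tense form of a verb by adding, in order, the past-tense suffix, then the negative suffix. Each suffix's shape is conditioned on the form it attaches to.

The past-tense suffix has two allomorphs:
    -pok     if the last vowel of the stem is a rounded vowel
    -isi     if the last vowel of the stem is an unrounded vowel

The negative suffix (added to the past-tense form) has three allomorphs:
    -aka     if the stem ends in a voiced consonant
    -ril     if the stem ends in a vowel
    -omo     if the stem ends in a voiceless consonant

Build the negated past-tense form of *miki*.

mikiisiril

The last vowel of *miki* is /i/, which is an unrounded vowel, so the past-tense suffix is -isi, giving *mikiisi*.
The past-tense form *mikiisi* — final sound /i/ (a vowel) → -ril → *mikiisiril*.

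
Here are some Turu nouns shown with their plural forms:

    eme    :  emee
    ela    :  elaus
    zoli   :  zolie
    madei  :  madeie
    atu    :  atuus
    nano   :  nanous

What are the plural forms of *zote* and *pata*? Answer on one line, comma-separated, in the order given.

zotee, pataus

The pattern is front/back vowel harmony: -e when the last vowel of the stem is a front vowel (*eme*, *zoli*, *madei*); -us when the last vowel of the stem is a back vowel (*ela*, *atu*, *nano*).
*zote*: last vowel = /e/, a front vowel → -e → *zotee*.
The last vowel of *pata* is /a/, which is a back vowel, so the suffix is -us, giving *pataus*.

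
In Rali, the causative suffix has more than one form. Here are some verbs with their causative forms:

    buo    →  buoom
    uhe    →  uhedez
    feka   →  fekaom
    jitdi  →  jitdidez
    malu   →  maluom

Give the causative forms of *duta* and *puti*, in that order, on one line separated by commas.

The suffix is conditioned by the last vowel: -dez when the last vowel of the stem is a front vowel (*uhe*, *jitdi*); -om when the last vowel of the stem is a back vowel (*buo*, *feka*, *malu*).
*duta*: last vowel = /a/, a back vowel → -om → *dutaom*.
*puti*: last vowel = /i/, a front vowel → -dez → *putidez*.

dutaom, putidez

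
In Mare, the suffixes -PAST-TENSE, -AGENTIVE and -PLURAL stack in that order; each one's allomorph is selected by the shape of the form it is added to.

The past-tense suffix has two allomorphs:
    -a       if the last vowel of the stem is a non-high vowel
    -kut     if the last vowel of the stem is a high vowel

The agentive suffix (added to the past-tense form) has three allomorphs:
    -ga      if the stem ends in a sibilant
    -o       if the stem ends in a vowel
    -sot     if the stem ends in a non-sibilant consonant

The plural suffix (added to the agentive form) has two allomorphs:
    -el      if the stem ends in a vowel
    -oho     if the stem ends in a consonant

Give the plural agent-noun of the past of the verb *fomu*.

The last vowel of *fomu* is /u/, which is a high vowel, so the past-tense suffix is -kut, giving *fomukut*.
Since the final sound of the past-tense form *fomukut* is /t/ (a non-sibilant consonant), it takes -sot, giving *fomukutsot*.
The agentive form *fomukutsot* — final sound /t/ (a consonant) → -oho → *fomukutsotoho*.

fomukutsotoho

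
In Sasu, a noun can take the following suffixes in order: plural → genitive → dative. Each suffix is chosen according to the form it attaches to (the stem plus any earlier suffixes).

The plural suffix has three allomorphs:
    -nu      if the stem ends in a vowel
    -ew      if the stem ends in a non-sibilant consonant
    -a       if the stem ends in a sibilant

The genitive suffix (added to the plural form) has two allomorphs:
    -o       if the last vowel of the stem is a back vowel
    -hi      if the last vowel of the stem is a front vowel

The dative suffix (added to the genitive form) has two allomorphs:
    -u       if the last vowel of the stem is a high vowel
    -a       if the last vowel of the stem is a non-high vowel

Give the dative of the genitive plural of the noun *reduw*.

*reduw* — final sound /w/ (a non-sibilant consonant) → -ew → *reduwew*.
The last vowel of the plural form *reduwew* is /e/, which is a front vowel, so the genitive suffix is -hi, giving *reduwewhi*.
The last vowel of the genitive form *reduwewhi* is /i/, which is a high vowel, so the dative suffix is -u, giving *reduwewhiu*.

reduwewhiu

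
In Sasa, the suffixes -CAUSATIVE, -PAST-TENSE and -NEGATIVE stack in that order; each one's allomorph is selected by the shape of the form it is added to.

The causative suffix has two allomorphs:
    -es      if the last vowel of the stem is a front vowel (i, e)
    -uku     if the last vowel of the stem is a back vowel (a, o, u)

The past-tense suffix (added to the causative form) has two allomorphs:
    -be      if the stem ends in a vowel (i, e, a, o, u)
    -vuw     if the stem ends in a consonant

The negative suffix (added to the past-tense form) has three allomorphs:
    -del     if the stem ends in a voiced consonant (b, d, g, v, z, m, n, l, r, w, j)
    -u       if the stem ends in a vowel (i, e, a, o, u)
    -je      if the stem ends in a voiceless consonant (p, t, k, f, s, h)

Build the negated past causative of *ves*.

vesesvuwdel

Since the last vowel of *ves* is /e/ (a front vowel), it takes -es, giving *veses*.
The final sound of the causative form *veses* is /s/, which is a consonant, so the past-tense suffix is -vuw, giving *vesesvuw*.
The final sound of the past-tense form *vesesvuw* is /w/, which is a voiced consonant, so the negative suffix is -del, giving *vesesvuwdel*.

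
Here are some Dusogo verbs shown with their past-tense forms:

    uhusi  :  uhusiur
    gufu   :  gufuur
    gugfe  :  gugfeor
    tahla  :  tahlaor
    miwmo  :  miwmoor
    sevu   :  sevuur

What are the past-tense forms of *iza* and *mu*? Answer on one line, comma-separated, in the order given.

izaor, muur

The pattern is height harmony: -ur when the last vowel of the stem is a high vowel (*uhusi*, *gufu*, *sevu*); -or when the last vowel of the stem is a non-high vowel (*gugfe*, *tahla*, *miwmo*).
*iza*: last vowel = /a/, a non-high vowel → -or → *izaor*.
The last vowel of *mu* is /u/, which is a high vowel, so the suffix is -ur, giving *muur*.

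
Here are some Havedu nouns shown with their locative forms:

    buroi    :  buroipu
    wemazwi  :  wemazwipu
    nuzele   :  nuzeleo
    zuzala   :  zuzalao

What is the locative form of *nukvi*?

nukvipu

The alternation tracks the last vowel of the stem — -pu when the last vowel of the stem is a high vowel (*buroi*, *wemazwi*); -o when the last vowel of the stem is a non-high vowel (*nuzele*, *zuzala*).
*nukvi* — last vowel /i/ (a high vowel) → -pu → *nukvipu*.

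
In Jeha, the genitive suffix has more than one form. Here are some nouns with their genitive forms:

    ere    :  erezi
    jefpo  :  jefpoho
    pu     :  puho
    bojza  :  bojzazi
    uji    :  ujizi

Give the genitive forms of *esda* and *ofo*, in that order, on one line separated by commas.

Looking at the last vowel of each stem: -ho when the last vowel of the stem is a rounded vowel (*jefpo*, *pu*); -zi when the last vowel of the stem is an unrounded vowel (*ere*, *bojza*, *uji*).
*esda*: last vowel = /a/, an unrounded vowel → -zi → *esdazi*.
*ofo* — last vowel /o/ (a rounded vowel) → -ho → *ofoho*.

esdazi, ofoho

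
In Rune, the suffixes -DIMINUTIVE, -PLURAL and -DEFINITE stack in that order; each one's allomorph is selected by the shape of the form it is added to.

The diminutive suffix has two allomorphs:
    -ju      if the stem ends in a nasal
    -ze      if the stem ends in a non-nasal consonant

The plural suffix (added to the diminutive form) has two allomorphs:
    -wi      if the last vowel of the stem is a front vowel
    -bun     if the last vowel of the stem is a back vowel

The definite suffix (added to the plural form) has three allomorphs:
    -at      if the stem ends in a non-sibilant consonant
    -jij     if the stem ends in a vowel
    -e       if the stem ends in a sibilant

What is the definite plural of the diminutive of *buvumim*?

The final consonant of *buvumim* is /m/, which is a nasal, so the diminutive suffix is -ju, giving *buvumimju*.
The diminutive form *buvumimju* — last vowel /u/ (a back vowel) → -bun → *buvumimjubun*.
The final sound of the plural form *buvumimjubun* is /n/, which is a non-sibilant consonant, so the definite suffix is -at, giving *buvumimjubunat*.

buvumimjubunat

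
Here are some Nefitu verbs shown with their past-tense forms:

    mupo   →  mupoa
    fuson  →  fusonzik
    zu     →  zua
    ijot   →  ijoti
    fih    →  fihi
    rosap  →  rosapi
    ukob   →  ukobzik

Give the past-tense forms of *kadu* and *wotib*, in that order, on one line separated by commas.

kadua, wotibzik

The pattern is voicing of the final sound: -i when the stem ends in a voiceless consonant (*ijot*, *fih*, *rosap*); -zik when the stem ends in a voiced consonant (*fuson*, *ukob*); -a when the stem ends in a vowel (*mupo*, *zu*).
The final sound of *kadu* is /u/, which is a vowel, so the suffix is -a, giving *kadua*.
*wotib*: final sound = /b/, a voiced consonant → -zik → *wotibzik*.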